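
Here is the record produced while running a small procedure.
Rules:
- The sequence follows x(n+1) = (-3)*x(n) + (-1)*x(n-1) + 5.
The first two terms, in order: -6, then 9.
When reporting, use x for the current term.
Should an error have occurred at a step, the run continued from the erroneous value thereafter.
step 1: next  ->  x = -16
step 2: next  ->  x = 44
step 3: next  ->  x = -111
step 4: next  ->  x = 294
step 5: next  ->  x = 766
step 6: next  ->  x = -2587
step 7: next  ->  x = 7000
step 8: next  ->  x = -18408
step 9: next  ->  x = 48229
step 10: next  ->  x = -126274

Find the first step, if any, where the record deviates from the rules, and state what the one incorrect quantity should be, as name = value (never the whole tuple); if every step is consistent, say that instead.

step 5, x = -766

1. x = -3*(9) + (-1)*(-6) + (5) = -16 (no discrepancy)
2. x = -3*(-16) + (-1)*(9) + (5) = 44 (agrees with the record)
3. x = -3*(44) + (-1)*(-16) + (5) = -111 (matches)
4. x = -3*(-111) + (-1)*(44) + (5) = 294 (no discrepancy)
5. x = -3*(294) + (-1)*(-111) + (5) = -766 (the record has a different value)
First deviation found at step 5; the corrected entry is x = -766.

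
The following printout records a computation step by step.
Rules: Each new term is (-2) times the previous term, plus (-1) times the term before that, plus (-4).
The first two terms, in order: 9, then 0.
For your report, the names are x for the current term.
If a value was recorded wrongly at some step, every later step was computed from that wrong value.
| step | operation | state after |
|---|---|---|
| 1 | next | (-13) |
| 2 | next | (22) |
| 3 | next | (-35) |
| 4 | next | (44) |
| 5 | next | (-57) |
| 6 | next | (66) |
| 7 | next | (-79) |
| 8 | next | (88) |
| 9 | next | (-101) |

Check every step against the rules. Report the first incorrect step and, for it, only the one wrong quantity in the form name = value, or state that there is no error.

1. x = -2*(0) + (-1)*(9) + (-4) = -13 (in agreement)
2. x = -2*(-13) + (-1)*(0) + (-4) = 22 (confirmed correct)
3. x = -2*(22) + (-1)*(-13) + (-4) = -35 (consistent with the printout)
4. x = -2*(-35) + (-1)*(22) + (-4) = 44 (agrees with the printout)
5. x = -2*(44) + (-1)*(-35) + (-4) = -57 (no discrepancy)
6. x = -2*(-57) + (-1)*(44) + (-4) = 66 (confirmed correct)
7. x = -2*(66) + (-1)*(-57) + (-4) = -79 (in agreement)
8. x = -2*(-79) + (-1)*(66) + (-4) = 88 (confirmed correct)
9. x = -2*(88) + (-1)*(-79) + (-4) = -101 (exactly as logged)
Nothing is out of place; the run is error-free.

no error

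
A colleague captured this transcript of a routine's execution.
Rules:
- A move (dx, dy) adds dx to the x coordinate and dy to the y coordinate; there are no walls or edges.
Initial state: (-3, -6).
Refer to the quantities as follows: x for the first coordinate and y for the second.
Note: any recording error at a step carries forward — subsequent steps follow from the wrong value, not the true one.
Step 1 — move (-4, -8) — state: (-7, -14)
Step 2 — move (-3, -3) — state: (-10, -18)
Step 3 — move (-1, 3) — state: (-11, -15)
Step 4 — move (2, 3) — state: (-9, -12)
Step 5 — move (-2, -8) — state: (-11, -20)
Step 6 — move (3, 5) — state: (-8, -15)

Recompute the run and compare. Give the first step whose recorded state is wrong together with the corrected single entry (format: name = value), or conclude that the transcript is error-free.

step 2, y = -17

step 1: x = -3 + (-4) = -7, y = -6 + (-8) = -14 -> no discrepancy
step 2: x = -7 + (-3) = -10, y = -14 + (-3) = -17 -> not what was recorded
That makes step 2 the first incorrect line — y = -17 is what it should show.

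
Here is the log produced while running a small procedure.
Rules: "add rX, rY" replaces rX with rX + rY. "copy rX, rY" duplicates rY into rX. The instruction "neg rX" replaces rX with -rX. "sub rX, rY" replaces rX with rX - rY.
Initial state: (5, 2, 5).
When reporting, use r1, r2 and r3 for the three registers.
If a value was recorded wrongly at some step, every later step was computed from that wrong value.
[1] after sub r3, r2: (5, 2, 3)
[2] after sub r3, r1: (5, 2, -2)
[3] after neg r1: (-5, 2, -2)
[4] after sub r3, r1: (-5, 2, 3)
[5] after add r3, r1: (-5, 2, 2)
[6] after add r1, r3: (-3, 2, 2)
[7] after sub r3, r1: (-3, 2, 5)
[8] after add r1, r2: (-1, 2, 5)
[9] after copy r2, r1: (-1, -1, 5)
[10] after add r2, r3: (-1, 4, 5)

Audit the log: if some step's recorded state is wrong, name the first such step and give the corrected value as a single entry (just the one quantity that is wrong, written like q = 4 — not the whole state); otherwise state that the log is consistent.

Recomputing the run from the initial state:
step 1: r1 = 5, r2 = 2, r3 = 3
step 2: r1 = 5, r2 = 2, r3 = -2
step 3: r1 = -5, r2 = 2, r3 = -2
step 4: r1 = -5, r2 = 2, r3 = 3
step 5: r1 = -5, r2 = 2, r3 = -2
step 6: r1 = -7, r2 = 2, r3 = -2
step 7: r1 = -7, r2 = 2, r3 = 5
step 8: r1 = -5, r2 = 2, r3 = 5
step 9: r1 = -5, r2 = -5, r3 = 5
step 10: r1 = -5, r2 = 0, r3 = 5
The first disagreement with the log is at step 5, where the value should be r3 = -2.

step 5, r3 = -2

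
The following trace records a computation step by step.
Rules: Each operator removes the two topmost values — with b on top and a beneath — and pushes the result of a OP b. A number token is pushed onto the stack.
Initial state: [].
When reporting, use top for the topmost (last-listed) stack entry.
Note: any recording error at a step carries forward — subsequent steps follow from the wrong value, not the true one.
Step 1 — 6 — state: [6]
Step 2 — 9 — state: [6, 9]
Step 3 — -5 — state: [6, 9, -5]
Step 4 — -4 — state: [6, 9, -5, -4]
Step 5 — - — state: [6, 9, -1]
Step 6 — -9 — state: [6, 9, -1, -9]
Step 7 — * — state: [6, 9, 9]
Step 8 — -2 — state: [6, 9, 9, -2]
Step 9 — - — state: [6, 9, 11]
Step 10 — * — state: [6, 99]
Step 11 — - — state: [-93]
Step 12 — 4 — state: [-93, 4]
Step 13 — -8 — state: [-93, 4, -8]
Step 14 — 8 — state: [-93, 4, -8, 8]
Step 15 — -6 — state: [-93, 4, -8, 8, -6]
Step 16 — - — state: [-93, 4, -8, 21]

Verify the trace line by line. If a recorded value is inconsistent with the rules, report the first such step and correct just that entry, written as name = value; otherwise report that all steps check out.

Recomputing the run from the initial state:
step 1: [6]
step 2: [6, 9]
step 3: [6, 9, -5]
step 4: [6, 9, -5, -4]
step 5: [6, 9, -1]
step 6: [6, 9, -1, -9]
step 7: [6, 9, 9]
step 8: [6, 9, 9, -2]
step 9: [6, 9, 11]
step 10: [6, 99]
step 11: [-93]
step 12: [-93, 4]
step 13: [-93, 4, -8]
step 14: [-93, 4, -8, 8]
step 15: [-93, 4, -8, 8, -6]
step 16: [-93, 4, -8, 14]
The first disagreement with the trace is at step 16, where the value should be top = 14.

step 16, top = 14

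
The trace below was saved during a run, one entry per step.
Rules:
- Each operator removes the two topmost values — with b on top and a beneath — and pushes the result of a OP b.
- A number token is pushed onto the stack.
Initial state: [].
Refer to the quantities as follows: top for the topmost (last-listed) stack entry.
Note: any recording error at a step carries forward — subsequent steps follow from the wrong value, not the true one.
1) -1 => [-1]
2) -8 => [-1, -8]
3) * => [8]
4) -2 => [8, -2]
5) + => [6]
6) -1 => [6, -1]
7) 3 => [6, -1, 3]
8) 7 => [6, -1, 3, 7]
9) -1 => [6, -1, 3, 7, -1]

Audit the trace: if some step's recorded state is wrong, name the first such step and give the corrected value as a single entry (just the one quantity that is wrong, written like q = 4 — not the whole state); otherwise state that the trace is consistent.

no error

Recomputing the run from the initial state:
step 1: [-1]
step 2: [-1, -8]
step 3: [8]
step 4: [8, -2]
step 5: [6]
step 6: [6, -1]
step 7: [6, -1, 3]
step 8: [6, -1, 3, 7]
step 9: [6, -1, 3, 7, -1]
This matches the trace at every step.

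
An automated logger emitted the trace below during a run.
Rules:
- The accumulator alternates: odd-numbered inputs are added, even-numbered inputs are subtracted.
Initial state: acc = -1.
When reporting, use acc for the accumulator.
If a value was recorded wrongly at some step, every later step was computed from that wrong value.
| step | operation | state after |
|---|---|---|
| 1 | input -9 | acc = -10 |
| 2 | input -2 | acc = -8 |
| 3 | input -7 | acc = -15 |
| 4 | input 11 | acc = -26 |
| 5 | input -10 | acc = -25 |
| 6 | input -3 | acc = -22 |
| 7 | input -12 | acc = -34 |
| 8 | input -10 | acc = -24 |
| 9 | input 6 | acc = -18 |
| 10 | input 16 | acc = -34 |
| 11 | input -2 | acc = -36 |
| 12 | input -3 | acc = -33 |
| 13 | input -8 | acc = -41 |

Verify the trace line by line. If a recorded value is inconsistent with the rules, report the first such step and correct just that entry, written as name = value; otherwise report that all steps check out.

step 5, acc = -36

Recomputing the run from the initial state:
step 1: acc = -10
step 2: acc = -8
step 3: acc = -15
step 4: acc = -26
step 5: acc = -36
step 6: acc = -33
step 7: acc = -45
step 8: acc = -35
step 9: acc = -29
step 10: acc = -45
step 11: acc = -47
step 12: acc = -44
step 13: acc = -52
The first disagreement with the trace is at step 5, where the value should be acc = -36.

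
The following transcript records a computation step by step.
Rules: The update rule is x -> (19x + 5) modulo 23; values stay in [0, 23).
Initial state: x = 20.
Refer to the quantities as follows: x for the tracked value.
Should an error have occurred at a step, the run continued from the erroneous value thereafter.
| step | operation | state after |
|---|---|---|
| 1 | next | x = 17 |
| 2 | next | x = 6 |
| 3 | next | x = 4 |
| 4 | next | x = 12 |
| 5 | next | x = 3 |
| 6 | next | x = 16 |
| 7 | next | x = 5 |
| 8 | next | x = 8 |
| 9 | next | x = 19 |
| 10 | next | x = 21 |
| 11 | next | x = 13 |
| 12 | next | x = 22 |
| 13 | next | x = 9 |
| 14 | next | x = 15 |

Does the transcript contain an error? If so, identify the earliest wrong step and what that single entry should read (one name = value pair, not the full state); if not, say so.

Recomputing the run from the initial state:
step 1: x = 17
step 2: x = 6
step 3: x = 4
step 4: x = 12
step 5: x = 3
step 6: x = 16
step 7: x = 10
step 8: x = 11
step 9: x = 7
step 10: x = 0
step 11: x = 5
step 12: x = 8
step 13: x = 19
step 14: x = 21
The first disagreement with the transcript is at step 7, where the value should be x = 10.

step 7, x = 10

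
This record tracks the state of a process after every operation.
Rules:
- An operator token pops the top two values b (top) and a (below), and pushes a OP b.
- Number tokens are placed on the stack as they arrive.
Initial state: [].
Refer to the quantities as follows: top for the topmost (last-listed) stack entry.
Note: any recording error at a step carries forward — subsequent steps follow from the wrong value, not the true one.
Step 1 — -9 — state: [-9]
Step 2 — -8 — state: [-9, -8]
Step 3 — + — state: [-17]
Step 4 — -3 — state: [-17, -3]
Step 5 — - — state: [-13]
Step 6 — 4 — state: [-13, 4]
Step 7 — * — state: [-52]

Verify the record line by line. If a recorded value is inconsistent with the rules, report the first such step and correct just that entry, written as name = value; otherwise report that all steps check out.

Recomputing the run from the initial state:
step 1: [-9]
step 2: [-9, -8]
step 3: [-17]
step 4: [-17, -3]
step 5: [-14]
step 6: [-14, 4]
step 7: [-56]
The first disagreement with the record is at step 5, where the value should be top = -14.

step 5, top = -14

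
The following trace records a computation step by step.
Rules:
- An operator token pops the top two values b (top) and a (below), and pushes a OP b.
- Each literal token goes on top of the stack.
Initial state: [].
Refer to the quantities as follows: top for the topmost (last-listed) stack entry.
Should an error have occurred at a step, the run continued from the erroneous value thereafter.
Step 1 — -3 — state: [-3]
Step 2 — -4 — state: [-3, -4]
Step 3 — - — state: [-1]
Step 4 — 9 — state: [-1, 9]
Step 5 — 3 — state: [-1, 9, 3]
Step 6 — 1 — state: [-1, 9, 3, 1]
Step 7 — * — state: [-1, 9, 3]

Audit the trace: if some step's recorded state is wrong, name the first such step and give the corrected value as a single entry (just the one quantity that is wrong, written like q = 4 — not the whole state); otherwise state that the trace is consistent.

Recomputing the run from the initial state:
step 1: [-3]
step 2: [-3, -4]
step 3: [1]
step 4: [1, 9]
step 5: [1, 9, 3]
step 6: [1, 9, 3, 1]
step 7: [1, 9, 3]
The first disagreement with the trace is at step 3, where the value should be top = 1.

step 3, top = 1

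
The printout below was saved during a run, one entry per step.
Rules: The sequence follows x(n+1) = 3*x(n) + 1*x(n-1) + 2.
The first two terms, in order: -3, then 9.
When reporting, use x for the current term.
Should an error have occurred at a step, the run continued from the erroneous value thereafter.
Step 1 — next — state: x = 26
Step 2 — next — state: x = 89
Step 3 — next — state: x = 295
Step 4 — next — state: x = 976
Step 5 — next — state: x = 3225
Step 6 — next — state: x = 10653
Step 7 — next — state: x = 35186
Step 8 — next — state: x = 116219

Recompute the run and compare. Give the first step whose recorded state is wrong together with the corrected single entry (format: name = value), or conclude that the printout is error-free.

step 8, x = 116213

step 1: x = 3*(9) + (1)*(-3) + (2) = 26 -> no discrepancy
step 2: x = 3*(26) + (1)*(9) + (2) = 89 -> matches
step 3: x = 3*(89) + (1)*(26) + (2) = 295 -> verified
step 4: x = 3*(295) + (1)*(89) + (2) = 976 -> no discrepancy
step 5: x = 3*(976) + (1)*(295) + (2) = 3225 -> consistent with the printout
step 6: x = 3*(3225) + (1)*(976) + (2) = 10653 -> confirmed correct
step 7: x = 3*(10653) + (1)*(3225) + (2) = 35186 -> agrees with the printout
step 8: x = 3*(35186) + (1)*(10653) + (2) = 116213 -> the printout has a different value
Conclusion: step 8 carries the first error; the entry should be x = 116213.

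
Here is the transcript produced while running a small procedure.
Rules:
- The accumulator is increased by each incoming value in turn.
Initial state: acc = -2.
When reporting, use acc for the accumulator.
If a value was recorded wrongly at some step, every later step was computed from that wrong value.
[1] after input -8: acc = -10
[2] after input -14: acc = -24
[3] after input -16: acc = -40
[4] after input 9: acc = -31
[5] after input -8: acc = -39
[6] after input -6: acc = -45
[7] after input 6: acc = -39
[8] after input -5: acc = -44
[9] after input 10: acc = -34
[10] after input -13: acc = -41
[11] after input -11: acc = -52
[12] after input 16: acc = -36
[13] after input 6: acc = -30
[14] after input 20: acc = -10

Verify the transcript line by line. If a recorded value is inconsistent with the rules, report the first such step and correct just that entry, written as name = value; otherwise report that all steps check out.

step 10, acc = -47

1. acc = -2 + -8 = -10 (exactly as logged)
2. acc = -10 + -14 = -24 (checks out)
3. acc = -24 + -16 = -40 (in agreement)
4. acc = -40 + 9 = -31 (verified)
5. acc = -31 + -8 = -39 (consistent with the transcript)
6. acc = -39 + -6 = -45 (agrees with the transcript)
7. acc = -45 + 6 = -39 (verified)
8. acc = -39 + -5 = -44 (confirmed correct)
9. acc = -44 + 10 = -34 (agrees with the transcript)
10. acc = -34 + -13 = -47 (this is not what the transcript shows)
The earliest wrong entry is at step 10: it should read acc = -47.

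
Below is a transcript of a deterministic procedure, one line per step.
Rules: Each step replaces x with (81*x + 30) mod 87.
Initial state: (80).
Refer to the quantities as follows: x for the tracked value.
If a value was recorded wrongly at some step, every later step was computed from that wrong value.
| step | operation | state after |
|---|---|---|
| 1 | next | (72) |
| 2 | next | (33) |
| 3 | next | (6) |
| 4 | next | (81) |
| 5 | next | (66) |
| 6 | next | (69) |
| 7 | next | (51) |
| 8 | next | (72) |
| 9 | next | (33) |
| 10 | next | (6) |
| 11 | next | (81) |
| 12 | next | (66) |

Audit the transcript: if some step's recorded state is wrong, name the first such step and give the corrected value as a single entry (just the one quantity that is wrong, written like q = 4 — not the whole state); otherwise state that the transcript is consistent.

step 1: x = (81*80 + 30) mod 87 = 72 -> verified
step 2: x = (81*72 + 30) mod 87 = 33 -> no discrepancy
step 3: x = (81*33 + 30) mod 87 = 6 -> confirmed correct
step 4: x = (81*6 + 30) mod 87 = 81 -> consistent with the transcript
step 5: x = (81*81 + 30) mod 87 = 66 -> agrees with the transcript
step 6: x = (81*66 + 30) mod 87 = 69 -> in agreement
step 7: x = (81*69 + 30) mod 87 = 51 -> matches
step 8: x = (81*51 + 30) mod 87 = 72 -> in agreement
step 9: x = (81*72 + 30) mod 87 = 33 -> verified
step 10: x = (81*33 + 30) mod 87 = 6 -> in agreement
step 11: x = (81*6 + 30) mod 87 = 81 -> agrees with the transcript
step 12: x = (81*81 + 30) mod 87 = 66 -> checks out
No step deviates from the rules.

no error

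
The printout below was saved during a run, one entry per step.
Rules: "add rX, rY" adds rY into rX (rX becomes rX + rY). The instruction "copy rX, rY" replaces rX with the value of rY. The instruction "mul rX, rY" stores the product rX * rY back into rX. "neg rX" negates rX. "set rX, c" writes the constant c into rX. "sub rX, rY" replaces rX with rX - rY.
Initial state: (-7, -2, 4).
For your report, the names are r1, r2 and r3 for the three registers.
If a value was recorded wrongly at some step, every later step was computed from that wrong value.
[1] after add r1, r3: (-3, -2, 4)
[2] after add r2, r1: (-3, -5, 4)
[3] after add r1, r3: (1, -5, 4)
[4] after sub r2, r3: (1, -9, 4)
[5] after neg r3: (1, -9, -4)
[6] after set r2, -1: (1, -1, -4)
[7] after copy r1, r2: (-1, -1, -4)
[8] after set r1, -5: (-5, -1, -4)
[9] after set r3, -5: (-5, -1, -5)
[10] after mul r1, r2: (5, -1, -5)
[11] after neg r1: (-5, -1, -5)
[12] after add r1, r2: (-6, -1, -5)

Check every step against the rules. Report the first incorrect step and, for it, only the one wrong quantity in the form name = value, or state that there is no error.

no error

Recomputing the run from the initial state:
step 1: r1 = -3, r2 = -2, r3 = 4
step 2: r1 = -3, r2 = -5, r3 = 4
step 3: r1 = 1, r2 = -5, r3 = 4
step 4: r1 = 1, r2 = -9, r3 = 4
step 5: r1 = 1, r2 = -9, r3 = -4
step 6: r1 = 1, r2 = -1, r3 = -4
step 7: r1 = -1, r2 = -1, r3 = -4
step 8: r1 = -5, r2 = -1, r3 = -4
step 9: r1 = -5, r2 = -1, r3 = -5
step 10: r1 = 5, r2 = -1, r3 = -5
step 11: r1 = -5, r2 = -1, r3 = -5
step 12: r1 = -6, r2 = -1, r3 = -5
This matches the printout at every step.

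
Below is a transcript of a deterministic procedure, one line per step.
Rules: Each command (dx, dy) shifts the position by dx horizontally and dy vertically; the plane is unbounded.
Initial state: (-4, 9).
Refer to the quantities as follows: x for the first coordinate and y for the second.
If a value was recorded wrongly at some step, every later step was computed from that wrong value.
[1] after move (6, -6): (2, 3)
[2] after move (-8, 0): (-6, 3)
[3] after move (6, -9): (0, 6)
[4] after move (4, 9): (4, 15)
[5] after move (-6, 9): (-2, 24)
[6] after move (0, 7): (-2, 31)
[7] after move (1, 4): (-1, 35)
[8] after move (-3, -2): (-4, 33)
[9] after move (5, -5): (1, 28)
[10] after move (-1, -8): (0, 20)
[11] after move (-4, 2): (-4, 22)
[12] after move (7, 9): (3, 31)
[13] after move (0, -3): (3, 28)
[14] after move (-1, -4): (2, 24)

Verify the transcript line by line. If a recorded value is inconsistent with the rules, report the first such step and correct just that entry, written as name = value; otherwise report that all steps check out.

step 1: x = -4 + (6) = 2, y = 9 + (-6) = 3 -> agrees with the transcript
step 2: x = 2 + (-8) = -6, y = 3 + (0) = 3 -> verified
step 3: x = -6 + (6) = 0, y = 3 + (-9) = -6 -> not what was recorded
Conclusion: step 3 carries the first error; the entry should be y = -6.

step 3, y = -6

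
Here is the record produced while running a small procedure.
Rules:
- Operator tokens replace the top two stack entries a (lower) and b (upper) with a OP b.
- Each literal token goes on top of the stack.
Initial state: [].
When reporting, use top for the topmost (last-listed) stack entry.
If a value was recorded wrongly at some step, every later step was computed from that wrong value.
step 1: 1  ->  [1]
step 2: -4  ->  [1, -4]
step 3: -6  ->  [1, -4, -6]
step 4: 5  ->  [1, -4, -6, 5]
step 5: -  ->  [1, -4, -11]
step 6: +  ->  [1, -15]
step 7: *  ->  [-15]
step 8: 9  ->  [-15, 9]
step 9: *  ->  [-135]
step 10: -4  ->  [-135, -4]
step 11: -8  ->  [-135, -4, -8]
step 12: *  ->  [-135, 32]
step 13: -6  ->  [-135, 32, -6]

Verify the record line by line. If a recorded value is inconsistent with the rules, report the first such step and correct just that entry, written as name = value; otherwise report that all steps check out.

no error

Recomputing the run from the initial state:
step 1: [1]
step 2: [1, -4]
step 3: [1, -4, -6]
step 4: [1, -4, -6, 5]
step 5: [1, -4, -11]
step 6: [1, -15]
step 7: [-15]
step 8: [-15, 9]
step 9: [-135]
step 10: [-135, -4]
step 11: [-135, -4, -8]
step 12: [-135, 32]
step 13: [-135, 32, -6]
This matches the record at every step.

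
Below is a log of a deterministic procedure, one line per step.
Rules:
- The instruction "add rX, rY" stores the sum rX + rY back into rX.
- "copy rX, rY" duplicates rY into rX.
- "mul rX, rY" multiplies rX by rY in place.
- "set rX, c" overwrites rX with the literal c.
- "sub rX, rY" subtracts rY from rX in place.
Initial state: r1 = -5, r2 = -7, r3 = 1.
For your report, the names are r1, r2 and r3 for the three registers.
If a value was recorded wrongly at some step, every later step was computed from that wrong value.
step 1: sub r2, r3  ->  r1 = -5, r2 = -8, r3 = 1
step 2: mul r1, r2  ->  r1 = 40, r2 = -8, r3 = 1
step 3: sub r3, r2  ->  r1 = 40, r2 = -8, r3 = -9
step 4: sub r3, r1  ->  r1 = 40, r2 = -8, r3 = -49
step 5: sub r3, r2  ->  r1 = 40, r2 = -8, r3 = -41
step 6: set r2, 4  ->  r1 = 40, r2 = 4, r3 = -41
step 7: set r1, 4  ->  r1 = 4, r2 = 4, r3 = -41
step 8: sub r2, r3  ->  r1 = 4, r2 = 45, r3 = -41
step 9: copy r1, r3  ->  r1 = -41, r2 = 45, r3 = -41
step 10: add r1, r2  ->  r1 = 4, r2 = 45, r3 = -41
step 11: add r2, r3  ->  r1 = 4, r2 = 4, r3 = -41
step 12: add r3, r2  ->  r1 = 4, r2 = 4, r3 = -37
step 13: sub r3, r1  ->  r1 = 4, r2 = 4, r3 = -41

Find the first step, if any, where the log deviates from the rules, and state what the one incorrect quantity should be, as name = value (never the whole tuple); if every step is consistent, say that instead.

Recomputing the run from the initial state:
step 1: r1 = -5, r2 = -8, r3 = 1
step 2: r1 = 40, r2 = -8, r3 = 1
step 3: r1 = 40, r2 = -8, r3 = 9
step 4: r1 = 40, r2 = -8, r3 = -31
step 5: r1 = 40, r2 = -8, r3 = -23
step 6: r1 = 40, r2 = 4, r3 = -23
step 7: r1 = 4, r2 = 4, r3 = -23
step 8: r1 = 4, r2 = 27, r3 = -23
step 9: r1 = -23, r2 = 27, r3 = -23
step 10: r1 = 4, r2 = 27, r3 = -23
step 11: r1 = 4, r2 = 4, r3 = -23
step 12: r1 = 4, r2 = 4, r3 = -19
step 13: r1 = 4, r2 = 4, r3 = -23
The first disagreement with the log is at step 3, where the value should be r3 = 9.

step 3, r3 = 9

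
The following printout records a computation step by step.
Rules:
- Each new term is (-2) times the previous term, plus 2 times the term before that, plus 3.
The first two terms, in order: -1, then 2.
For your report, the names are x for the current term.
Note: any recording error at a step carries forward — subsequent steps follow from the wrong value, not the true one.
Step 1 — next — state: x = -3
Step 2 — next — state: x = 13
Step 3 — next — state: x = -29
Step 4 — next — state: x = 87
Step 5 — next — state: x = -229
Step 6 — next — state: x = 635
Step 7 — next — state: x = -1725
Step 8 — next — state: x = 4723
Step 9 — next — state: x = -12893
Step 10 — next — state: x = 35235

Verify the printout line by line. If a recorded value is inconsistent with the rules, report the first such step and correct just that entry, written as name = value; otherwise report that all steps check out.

Recomputing the run from the initial state:
step 1: x = -3
step 2: x = 13
step 3: x = -29
step 4: x = 87
step 5: x = -229
step 6: x = 635
step 7: x = -1725
step 8: x = 4723
step 9: x = -12893
step 10: x = 35235
This matches the printout at every step.

no error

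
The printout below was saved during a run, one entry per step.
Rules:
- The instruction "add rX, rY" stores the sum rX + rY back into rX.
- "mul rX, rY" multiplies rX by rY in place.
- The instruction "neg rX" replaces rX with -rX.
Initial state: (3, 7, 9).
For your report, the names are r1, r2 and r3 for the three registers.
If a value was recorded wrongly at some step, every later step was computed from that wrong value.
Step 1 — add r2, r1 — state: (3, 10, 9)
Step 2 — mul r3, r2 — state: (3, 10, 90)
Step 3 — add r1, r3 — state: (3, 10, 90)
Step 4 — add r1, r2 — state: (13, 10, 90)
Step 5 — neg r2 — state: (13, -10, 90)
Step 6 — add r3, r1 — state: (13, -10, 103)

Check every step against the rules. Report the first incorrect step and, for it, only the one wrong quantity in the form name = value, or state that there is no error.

Recomputing the run from the initial state:
step 1: r1 = 3, r2 = 10, r3 = 9
step 2: r1 = 3, r2 = 10, r3 = 90
step 3: r1 = 93, r2 = 10, r3 = 90
step 4: r1 = 103, r2 = 10, r3 = 90
step 5: r1 = 103, r2 = -10, r3 = 90
step 6: r1 = 103, r2 = -10, r3 = 193
The first disagreement with the printout is at step 3, where the value should be r1 = 93.

step 3, r1 = 93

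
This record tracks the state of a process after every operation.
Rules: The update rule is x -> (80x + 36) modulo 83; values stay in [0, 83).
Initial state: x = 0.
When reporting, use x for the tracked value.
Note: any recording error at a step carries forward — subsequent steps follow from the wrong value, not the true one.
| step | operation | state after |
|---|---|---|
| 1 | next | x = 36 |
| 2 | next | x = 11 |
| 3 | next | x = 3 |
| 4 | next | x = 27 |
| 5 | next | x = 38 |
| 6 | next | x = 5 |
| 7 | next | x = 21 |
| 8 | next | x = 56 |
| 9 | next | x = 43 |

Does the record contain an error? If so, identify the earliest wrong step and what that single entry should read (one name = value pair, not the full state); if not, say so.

step 9, x = 34

Step 1: x = (80*0 + 36) mod 83 = 36 — exactly as logged.
Step 2: x = (80*36 + 36) mod 83 = 11 — confirmed correct.
Step 3: x = (80*11 + 36) mod 83 = 3 — consistent with the record.
Step 4: x = (80*3 + 36) mod 83 = 27 — exactly as logged.
Step 5: x = (80*27 + 36) mod 83 = 38 — verified.
Step 6: x = (80*38 + 36) mod 83 = 5 — confirmed correct.
Step 7: x = (80*5 + 36) mod 83 = 21 — consistent with the record.
Step 8: x = (80*21 + 36) mod 83 = 56 — same as recorded.
Step 9: x = (80*56 + 36) mod 83 = 34 — a discrepancy with the record.
The audit stops at step 9: the recorded entry is wrong and should be x = 34.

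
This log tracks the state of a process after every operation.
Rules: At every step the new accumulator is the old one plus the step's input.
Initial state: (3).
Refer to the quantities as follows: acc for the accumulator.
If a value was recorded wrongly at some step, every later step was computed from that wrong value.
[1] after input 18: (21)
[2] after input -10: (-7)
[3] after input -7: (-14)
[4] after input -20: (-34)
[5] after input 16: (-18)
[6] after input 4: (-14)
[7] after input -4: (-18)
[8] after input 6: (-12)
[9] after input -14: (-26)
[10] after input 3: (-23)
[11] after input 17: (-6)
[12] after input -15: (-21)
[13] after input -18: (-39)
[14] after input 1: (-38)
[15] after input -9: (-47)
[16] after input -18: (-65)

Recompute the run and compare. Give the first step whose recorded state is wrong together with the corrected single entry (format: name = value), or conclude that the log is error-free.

Recomputing the run from the initial state:
step 1: acc = 21
step 2: acc = 11
step 3: acc = 4
step 4: acc = -16
step 5: acc = 0
step 6: acc = 4
step 7: acc = 0
step 8: acc = 6
step 9: acc = -8
step 10: acc = -5
step 11: acc = 12
step 12: acc = -3
step 13: acc = -21
step 14: acc = -20
step 15: acc = -29
step 16: acc = -47
The first disagreement with the log is at step 2, where the value should be acc = 11.

step 2, acc = 11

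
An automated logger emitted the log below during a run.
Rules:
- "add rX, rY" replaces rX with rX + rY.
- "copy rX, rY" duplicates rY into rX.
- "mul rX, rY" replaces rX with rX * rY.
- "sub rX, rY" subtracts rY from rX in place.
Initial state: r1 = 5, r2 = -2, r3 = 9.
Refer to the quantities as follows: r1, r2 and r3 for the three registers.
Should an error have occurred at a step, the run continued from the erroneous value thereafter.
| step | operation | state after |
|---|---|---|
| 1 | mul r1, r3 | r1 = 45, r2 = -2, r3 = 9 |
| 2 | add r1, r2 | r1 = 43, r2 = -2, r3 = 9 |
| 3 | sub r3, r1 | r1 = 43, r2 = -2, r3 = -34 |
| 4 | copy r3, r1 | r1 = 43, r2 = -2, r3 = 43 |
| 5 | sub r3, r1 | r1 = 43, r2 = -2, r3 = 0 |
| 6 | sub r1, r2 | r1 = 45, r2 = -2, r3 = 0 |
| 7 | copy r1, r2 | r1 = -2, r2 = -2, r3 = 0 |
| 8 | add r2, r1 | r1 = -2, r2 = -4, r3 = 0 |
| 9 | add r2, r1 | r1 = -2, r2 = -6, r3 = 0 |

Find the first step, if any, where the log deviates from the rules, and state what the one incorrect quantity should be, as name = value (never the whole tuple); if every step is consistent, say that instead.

Step 1: r1 = 5 * 9 = 45 — confirmed correct.
Step 2: r1 = 45 + -2 = 43 — verified.
Step 3: r3 = 9 - 43 = -34 — same as recorded.
Step 4: r3 = 43 — in agreement.
Step 5: r3 = 43 - 43 = 0 — exactly as logged.
Step 6: r1 = 43 - -2 = 45 — same as recorded.
Step 7: r1 = -2 — confirmed correct.
Step 8: r2 = -2 + -2 = -4 — confirmed correct.
Step 9: r2 = -4 + -2 = -6 — confirmed correct.
Nothing is out of place; the run is error-free.

no error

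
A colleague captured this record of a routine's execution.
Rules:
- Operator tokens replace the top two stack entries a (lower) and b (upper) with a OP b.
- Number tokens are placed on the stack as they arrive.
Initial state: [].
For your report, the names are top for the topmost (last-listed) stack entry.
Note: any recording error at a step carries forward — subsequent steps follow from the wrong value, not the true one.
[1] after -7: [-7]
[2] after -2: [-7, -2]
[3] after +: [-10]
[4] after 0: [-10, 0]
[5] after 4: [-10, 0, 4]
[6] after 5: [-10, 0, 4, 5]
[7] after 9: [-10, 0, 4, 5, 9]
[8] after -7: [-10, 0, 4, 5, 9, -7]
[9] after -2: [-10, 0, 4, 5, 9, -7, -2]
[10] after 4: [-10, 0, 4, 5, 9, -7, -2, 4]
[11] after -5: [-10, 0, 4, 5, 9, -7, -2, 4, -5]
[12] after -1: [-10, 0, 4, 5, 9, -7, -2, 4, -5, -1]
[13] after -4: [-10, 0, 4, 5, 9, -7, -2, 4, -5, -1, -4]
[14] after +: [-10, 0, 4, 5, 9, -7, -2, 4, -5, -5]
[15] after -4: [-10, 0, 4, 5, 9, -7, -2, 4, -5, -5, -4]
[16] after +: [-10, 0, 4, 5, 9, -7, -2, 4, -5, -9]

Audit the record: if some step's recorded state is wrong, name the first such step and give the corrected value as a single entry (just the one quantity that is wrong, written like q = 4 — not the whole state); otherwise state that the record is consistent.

step 3, top = -9

1. push -7: top = -7 (in agreement)
2. push -2: top = -2 (checks out)
3. -7 + -2 = -9 (this is not what the record shows)
The earliest wrong entry is at step 3: it should read top = -9.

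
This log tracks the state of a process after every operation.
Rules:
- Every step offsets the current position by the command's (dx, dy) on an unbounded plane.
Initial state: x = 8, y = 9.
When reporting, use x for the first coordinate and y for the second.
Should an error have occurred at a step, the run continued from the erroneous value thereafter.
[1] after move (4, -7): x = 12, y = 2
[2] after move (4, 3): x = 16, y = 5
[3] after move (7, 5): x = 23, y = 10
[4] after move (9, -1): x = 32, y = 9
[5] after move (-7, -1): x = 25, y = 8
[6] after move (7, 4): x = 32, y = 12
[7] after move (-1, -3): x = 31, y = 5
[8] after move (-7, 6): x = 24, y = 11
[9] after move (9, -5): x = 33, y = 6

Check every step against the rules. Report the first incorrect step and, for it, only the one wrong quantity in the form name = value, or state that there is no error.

step 7, y = 9

Recomputing the run from the initial state:
step 1: x = 12, y = 2
step 2: x = 16, y = 5
step 3: x = 23, y = 10
step 4: x = 32, y = 9
step 5: x = 25, y = 8
step 6: x = 32, y = 12
step 7: x = 31, y = 9
step 8: x = 24, y = 15
step 9: x = 33, y = 10
The first disagreement with the log is at step 7, where the value should be y = 9.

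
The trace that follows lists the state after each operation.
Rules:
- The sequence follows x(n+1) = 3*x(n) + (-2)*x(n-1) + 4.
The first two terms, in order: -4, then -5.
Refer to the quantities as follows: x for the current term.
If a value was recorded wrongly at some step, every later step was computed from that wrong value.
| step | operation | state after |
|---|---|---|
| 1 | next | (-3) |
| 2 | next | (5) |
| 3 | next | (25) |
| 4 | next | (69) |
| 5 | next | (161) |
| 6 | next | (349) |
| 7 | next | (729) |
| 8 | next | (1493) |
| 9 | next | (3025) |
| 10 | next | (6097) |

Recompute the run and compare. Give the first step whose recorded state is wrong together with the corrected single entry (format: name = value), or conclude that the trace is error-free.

step 10, x = 6093

Recomputing the run from the initial state:
step 1: x = -3
step 2: x = 5
step 3: x = 25
step 4: x = 69
step 5: x = 161
step 6: x = 349
step 7: x = 729
step 8: x = 1493
step 9: x = 3025
step 10: x = 6093
The first disagreement with the trace is at step 10, where the value should be x = 6093.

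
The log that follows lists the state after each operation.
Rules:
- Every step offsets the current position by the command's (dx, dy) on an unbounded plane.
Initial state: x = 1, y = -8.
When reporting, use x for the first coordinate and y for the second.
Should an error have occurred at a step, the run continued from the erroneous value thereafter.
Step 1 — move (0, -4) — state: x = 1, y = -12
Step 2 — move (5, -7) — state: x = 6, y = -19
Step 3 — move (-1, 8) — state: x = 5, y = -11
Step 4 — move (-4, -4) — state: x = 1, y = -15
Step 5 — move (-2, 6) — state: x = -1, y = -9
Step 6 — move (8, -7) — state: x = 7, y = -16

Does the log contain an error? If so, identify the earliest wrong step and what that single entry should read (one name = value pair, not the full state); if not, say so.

no error

Recomputing the run from the initial state:
step 1: x = 1, y = -12
step 2: x = 6, y = -19
step 3: x = 5, y = -11
step 4: x = 1, y = -15
step 5: x = -1, y = -9
step 6: x = 7, y = -16
This matches the log at every step.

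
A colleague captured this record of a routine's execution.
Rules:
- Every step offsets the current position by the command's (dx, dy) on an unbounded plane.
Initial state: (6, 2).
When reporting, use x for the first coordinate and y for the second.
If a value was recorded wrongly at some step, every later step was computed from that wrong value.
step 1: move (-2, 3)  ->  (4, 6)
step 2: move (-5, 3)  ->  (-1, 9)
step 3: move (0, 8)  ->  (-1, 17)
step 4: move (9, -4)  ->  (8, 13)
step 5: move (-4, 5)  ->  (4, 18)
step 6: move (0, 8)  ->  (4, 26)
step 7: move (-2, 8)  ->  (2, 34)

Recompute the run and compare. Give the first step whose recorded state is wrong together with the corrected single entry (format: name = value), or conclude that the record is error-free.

step 1, y = 5

Recomputing the run from the initial state:
step 1: x = 4, y = 5
step 2: x = -1, y = 8
step 3: x = -1, y = 16
step 4: x = 8, y = 12
step 5: x = 4, y = 17
step 6: x = 4, y = 25
step 7: x = 2, y = 33
The first disagreement with the record is at step 1, where the value should be y = 5.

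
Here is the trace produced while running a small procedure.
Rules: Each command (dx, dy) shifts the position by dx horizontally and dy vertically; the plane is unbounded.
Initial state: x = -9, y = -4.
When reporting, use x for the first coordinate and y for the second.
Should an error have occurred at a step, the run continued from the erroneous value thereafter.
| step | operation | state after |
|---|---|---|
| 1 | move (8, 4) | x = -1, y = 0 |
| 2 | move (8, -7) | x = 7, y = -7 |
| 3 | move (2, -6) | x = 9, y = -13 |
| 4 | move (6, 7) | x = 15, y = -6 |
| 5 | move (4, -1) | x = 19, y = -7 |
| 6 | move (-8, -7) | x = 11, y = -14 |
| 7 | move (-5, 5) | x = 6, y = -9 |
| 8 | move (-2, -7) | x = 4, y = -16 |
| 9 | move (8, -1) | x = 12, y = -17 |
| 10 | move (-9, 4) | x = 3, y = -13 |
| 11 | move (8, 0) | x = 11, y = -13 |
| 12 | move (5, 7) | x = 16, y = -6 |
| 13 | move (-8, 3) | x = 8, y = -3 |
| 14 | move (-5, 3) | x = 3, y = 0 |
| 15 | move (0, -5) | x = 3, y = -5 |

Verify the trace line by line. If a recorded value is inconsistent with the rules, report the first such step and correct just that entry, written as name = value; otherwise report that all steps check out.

Step 1: x = -9 + (8) = -1, y = -4 + (4) = 0 — verified.
Step 2: x = -1 + (8) = 7, y = 0 + (-7) = -7 — matches.
Step 3: x = 7 + (2) = 9, y = -7 + (-6) = -13 — checks out.
Step 4: x = 9 + (6) = 15, y = -13 + (7) = -6 — same as recorded.
Step 5: x = 15 + (4) = 19, y = -6 + (-1) = -7 — matches.
Step 6: x = 19 + (-8) = 11, y = -7 + (-7) = -14 — same as recorded.
Step 7: x = 11 + (-5) = 6, y = -14 + (5) = -9 — agrees with the trace.
Step 8: x = 6 + (-2) = 4, y = -9 + (-7) = -16 — matches.
Step 9: x = 4 + (8) = 12, y = -16 + (-1) = -17 — no discrepancy.
Step 10: x = 12 + (-9) = 3, y = -17 + (4) = -13 — verified.
Step 11: x = 3 + (8) = 11, y = -13 + (0) = -13 — confirmed correct.
Step 12: x = 11 + (5) = 16, y = -13 + (7) = -6 — in agreement.
Step 13: x = 16 + (-8) = 8, y = -6 + (3) = -3 — matches.
Step 14: x = 8 + (-5) = 3, y = -3 + (3) = 0 — matches.
Step 15: x = 3 + (0) = 3, y = 0 + (-5) = -5 — matches.
All entries verified; no error found.

no error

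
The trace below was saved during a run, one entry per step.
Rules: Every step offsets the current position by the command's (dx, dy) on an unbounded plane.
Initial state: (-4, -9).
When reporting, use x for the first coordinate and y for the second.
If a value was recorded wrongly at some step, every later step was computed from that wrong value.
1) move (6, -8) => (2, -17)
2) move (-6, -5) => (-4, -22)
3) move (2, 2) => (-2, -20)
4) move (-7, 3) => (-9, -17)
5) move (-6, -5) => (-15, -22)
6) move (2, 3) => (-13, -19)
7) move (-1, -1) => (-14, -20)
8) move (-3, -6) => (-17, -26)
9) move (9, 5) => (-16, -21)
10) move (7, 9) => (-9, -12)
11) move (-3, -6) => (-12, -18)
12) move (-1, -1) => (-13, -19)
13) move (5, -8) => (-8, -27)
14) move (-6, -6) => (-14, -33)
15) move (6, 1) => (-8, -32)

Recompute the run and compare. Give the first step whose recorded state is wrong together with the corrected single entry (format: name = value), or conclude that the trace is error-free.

step 9, x = -8

1. x = -4 + (6) = 2, y = -9 + (-8) = -17 (checks out)
2. x = 2 + (-6) = -4, y = -17 + (-5) = -22 (no discrepancy)
3. x = -4 + (2) = -2, y = -22 + (2) = -20 (in agreement)
4. x = -2 + (-7) = -9, y = -20 + (3) = -17 (confirmed correct)
5. x = -9 + (-6) = -15, y = -17 + (-5) = -22 (exactly as logged)
6. x = -15 + (2) = -13, y = -22 + (3) = -19 (same as recorded)
7. x = -13 + (-1) = -14, y = -19 + (-1) = -20 (confirmed correct)
8. x = -14 + (-3) = -17, y = -20 + (-6) = -26 (same as recorded)
9. x = -17 + (9) = -8, y = -26 + (5) = -21 (first mismatch against the trace)
Step 9 is the first one off; corrected, x = -8.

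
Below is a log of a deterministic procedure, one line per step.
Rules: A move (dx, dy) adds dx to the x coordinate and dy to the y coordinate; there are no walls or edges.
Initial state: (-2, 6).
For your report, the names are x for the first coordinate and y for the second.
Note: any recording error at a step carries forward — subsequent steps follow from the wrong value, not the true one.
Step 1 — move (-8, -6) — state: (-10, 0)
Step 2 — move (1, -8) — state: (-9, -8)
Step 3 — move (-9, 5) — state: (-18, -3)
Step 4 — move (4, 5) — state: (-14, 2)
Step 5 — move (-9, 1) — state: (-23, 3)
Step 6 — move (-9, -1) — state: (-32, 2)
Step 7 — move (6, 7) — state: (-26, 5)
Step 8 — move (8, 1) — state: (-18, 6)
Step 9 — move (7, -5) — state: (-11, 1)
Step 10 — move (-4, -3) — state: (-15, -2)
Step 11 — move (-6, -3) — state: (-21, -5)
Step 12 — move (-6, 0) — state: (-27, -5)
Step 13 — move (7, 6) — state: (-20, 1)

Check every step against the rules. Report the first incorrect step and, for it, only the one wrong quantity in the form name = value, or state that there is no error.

step 7, y = 9

Recomputing the run from the initial state:
step 1: x = -10, y = 0
step 2: x = -9, y = -8
step 3: x = -18, y = -3
step 4: x = -14, y = 2
step 5: x = -23, y = 3
step 6: x = -32, y = 2
step 7: x = -26, y = 9
step 8: x = -18, y = 10
step 9: x = -11, y = 5
step 10: x = -15, y = 2
step 11: x = -21, y = -1
step 12: x = -27, y = -1
step 13: x = -20, y = 5
The first disagreement with the log is at step 7, where the value should be y = 9.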